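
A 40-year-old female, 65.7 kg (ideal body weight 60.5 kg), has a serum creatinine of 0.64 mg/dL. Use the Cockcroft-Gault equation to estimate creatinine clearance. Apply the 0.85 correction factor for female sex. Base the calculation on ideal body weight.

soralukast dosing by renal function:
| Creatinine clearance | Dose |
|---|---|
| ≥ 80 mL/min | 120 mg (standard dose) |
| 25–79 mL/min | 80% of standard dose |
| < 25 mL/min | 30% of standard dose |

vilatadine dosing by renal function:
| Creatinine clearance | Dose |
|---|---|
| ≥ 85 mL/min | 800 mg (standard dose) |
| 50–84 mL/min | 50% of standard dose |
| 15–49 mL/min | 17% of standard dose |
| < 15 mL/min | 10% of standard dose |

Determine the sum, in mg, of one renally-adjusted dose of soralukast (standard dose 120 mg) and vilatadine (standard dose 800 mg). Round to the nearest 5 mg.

CrCl = (140 − 40) × 60.5 / (72 × 0.64) × 0.85 = 6050.0 / 46.08 × 0.85 ≈ 111.6 mL/min
CrCl ≈ 112 mL/min.
soralukast: ≥ 80 mL/min → 100% of 120 mg = 120 mg.
vilatadine: ≥ 85 mL/min → 100% of 800 mg = 800 mg.
Total = 120 + 800 = 920 mg.

920 mg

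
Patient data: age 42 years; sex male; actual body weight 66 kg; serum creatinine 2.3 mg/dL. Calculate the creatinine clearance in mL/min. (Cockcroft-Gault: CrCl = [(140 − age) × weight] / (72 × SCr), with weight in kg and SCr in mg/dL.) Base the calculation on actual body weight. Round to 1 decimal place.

CrCl = (140 − 42) × 66 / (72 × 2.3) = 6468.0 / 165.60 ≈ 39.1 mL/min

39.1 mL/min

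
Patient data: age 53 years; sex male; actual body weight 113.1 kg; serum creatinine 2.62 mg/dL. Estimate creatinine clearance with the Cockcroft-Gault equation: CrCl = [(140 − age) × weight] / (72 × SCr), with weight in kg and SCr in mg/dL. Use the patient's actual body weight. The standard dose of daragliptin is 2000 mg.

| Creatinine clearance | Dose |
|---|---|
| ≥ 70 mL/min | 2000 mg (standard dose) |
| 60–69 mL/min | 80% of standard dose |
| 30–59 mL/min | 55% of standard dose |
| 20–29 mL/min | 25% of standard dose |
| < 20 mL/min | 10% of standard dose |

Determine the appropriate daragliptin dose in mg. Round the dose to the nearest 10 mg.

CrCl = (140 − 53) × 113.1 / (72 × 2.62) = 9839.7 / 188.64 ≈ 52.2 mL/min
CrCl ≈ 52 mL/min → bracket 30–59 mL/min.
55% of 2000 mg = 1100 mg

1100 mg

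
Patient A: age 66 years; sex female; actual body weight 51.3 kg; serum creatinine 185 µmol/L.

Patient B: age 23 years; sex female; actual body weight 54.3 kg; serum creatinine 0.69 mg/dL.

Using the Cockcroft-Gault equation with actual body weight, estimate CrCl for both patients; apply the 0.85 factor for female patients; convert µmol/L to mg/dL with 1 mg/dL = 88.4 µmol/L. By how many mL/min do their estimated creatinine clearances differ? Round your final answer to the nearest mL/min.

Patient A: SCr = 185 / 88.4 = 2.093 mg/dL
Patient A: CrCl = (140 − 66) × 51.3 / (72 × 2.093) × 0.85 = 3796.2 / 150.70 × 0.85 ≈ 21.4 mL/min
Patient B: CrCl = (140 − 23) × 54.3 / (72 × 0.69) × 0.85 = 6353.1 / 49.68 × 0.85 ≈ 108.7 mL/min
|21.4 − 108.7| = 87.3 mL/min

87 mL/min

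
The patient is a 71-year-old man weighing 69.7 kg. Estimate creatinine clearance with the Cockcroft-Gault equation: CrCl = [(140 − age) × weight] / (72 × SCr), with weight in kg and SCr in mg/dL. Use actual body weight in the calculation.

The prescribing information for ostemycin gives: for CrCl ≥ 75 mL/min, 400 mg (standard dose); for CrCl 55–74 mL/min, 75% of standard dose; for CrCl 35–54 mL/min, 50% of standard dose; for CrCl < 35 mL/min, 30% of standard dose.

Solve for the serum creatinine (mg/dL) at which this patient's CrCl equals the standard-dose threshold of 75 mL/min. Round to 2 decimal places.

0.89 mg/dL

Standard dose requires CrCl ≥ 75 mL/min.
Set (140 − 71) × 69.7 / (72 × SCr) = 75
SCr = (140 − 71) × 69.7 / (72 × 75) = 0.891 mg/dL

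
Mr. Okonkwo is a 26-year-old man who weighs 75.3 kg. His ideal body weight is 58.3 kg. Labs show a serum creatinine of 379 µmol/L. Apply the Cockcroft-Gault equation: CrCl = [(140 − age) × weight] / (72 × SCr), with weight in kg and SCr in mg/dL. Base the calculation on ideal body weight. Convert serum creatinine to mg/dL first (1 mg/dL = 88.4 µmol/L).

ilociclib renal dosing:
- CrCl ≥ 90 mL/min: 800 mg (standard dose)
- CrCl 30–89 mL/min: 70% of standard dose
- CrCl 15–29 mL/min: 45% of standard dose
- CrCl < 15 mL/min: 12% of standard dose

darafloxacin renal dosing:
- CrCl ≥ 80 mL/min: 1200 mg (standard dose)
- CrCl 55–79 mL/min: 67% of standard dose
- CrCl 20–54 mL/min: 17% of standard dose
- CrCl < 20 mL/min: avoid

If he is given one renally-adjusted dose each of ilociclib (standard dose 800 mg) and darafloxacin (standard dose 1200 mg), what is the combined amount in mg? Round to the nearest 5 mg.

565 mg

SCr = 379 / 88.4 = 4.287 mg/dL
CrCl = (140 − 26) × 58.3 / (72 × 4.287) = 6646.2 / 308.66 ≈ 21.5 mL/min
CrCl ≈ 22 mL/min.
ilociclib: 15–29 mL/min → 45% of 800 mg = 360 mg.
darafloxacin: 20–54 mL/min → 17% of 1200 mg = 204 mg.
Total = 360 + 204 = 564 mg.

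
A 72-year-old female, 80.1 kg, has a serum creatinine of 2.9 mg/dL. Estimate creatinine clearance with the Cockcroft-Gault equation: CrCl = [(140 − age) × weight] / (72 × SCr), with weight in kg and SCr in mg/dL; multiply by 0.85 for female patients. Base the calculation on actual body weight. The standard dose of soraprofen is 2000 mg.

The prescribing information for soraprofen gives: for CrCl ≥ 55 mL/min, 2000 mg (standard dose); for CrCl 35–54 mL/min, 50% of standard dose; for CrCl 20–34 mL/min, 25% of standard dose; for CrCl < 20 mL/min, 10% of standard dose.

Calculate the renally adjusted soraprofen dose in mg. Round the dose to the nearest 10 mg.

CrCl = (140 − 72) × 80.1 / (72 × 2.9) × 0.85 = 5446.8 / 208.80 × 0.85 ≈ 22.2 mL/min
CrCl ≈ 22 mL/min → bracket 20–34 mL/min.
25% of 2000 mg = 500 mg

500 mg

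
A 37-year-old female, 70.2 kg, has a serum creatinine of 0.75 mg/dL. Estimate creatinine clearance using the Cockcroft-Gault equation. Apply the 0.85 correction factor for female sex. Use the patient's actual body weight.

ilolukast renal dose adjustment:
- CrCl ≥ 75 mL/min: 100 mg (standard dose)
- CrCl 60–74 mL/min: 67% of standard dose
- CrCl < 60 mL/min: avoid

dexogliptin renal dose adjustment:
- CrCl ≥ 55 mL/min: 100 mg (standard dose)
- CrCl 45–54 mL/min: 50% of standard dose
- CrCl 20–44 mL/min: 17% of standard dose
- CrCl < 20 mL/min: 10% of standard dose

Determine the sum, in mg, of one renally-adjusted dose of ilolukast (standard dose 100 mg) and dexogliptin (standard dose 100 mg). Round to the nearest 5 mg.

200 mg

CrCl = (140 − 37) × 70.2 / (72 × 0.75) × 0.85 = 7230.6 / 54.00 × 0.85 ≈ 113.8 mL/min
CrCl ≈ 114 mL/min.
ilolukast: ≥ 75 mL/min → 100% of 100 mg = 100 mg.
dexogliptin: ≥ 55 mL/min → 100% of 100 mg = 100 mg.
Total = 100 + 100 = 200 mg.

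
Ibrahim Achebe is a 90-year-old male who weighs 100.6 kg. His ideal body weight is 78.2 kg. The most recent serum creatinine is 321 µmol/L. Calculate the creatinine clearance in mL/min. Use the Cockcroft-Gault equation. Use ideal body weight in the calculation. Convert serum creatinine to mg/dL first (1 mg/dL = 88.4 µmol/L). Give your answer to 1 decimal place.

SCr = 321 / 88.4 = 3.631 mg/dL
CrCl = (140 − 90) × 78.2 / (72 × 3.631) = 3910.0 / 261.43 ≈ 15.0 mL/min

15.0 mL/min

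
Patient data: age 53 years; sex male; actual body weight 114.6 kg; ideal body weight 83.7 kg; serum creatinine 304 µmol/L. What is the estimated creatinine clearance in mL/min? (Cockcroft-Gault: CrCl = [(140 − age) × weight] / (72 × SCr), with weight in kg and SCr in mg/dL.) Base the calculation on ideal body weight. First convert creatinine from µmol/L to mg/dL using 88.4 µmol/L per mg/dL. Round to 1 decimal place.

SCr = 304 / 88.4 = 3.439 mg/dL
CrCl = (140 − 53) × 83.7 / (72 × 3.439) = 7281.9 / 247.61 ≈ 29.4 mL/min

29.4 mL/min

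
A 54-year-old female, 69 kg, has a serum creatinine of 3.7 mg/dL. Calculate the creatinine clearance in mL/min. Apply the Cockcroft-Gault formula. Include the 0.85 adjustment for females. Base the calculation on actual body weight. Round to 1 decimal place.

CrCl = (140 − 54) × 69 / (72 × 3.7) × 0.85 = 5934.0 / 266.40 × 0.85 ≈ 18.9 mL/min

18.9 mL/min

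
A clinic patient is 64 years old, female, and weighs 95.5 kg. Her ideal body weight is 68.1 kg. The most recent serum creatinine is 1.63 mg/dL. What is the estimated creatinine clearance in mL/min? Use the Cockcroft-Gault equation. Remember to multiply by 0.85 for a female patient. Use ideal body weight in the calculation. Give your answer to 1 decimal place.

37.5 mL/min

CrCl = (140 − 64) × 68.1 / (72 × 1.63) × 0.85 = 5175.6 / 117.36 × 0.85 ≈ 37.5 mL/min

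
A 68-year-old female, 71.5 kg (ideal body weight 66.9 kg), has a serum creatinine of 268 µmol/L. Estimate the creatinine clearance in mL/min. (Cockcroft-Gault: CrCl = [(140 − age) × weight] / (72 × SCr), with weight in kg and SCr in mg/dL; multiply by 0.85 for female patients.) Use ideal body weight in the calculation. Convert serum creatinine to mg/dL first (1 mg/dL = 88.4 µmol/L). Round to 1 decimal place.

18.8 mL/min

SCr = 268 / 88.4 = 3.032 mg/dL
CrCl = (140 − 68) × 66.9 / (72 × 3.032) × 0.85 = 4816.8 / 218.30 × 0.85 ≈ 18.8 mL/min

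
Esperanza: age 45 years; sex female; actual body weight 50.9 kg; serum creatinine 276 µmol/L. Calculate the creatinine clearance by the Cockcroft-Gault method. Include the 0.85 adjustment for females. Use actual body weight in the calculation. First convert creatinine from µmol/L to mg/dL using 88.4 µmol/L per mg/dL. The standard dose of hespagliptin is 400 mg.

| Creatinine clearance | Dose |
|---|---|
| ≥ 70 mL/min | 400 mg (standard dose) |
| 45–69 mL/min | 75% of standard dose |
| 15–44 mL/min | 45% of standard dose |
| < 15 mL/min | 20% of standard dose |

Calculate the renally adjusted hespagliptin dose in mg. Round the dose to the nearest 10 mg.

180 mg

SCr = 276 / 88.4 = 3.122 mg/dL
CrCl = (140 − 45) × 50.9 / (72 × 3.122) × 0.85 = 4835.5 / 224.78 × 0.85 ≈ 18.3 mL/min
CrCl ≈ 18 mL/min → bracket 15–44 mL/min.
45% of 400 mg = 180 mg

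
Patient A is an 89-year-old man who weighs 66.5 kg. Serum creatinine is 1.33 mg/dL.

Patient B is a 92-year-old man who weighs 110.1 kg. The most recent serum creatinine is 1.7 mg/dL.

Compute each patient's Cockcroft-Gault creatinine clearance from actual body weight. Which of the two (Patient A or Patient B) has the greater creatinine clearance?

Patient B

Patient A: CrCl = (140 − 89) × 66.5 / (72 × 1.33) = 3391.5 / 95.76 ≈ 35.4 mL/min
Patient B: CrCl = (140 − 92) × 110.1 / (72 × 1.7) = 5284.8 / 122.40 ≈ 43.2 mL/min
35.4 vs 43.2 mL/min → Patient B is higher.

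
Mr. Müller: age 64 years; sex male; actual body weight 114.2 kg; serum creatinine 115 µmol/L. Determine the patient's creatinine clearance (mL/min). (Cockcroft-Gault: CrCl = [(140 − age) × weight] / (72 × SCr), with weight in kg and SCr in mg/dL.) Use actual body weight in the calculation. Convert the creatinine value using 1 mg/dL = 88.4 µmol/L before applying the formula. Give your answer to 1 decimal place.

92.7 mL/min

SCr = 115 / 88.4 = 1.301 mg/dL
CrCl = (140 − 64) × 114.2 / (72 × 1.301) = 8679.2 / 93.67 ≈ 92.7 mL/min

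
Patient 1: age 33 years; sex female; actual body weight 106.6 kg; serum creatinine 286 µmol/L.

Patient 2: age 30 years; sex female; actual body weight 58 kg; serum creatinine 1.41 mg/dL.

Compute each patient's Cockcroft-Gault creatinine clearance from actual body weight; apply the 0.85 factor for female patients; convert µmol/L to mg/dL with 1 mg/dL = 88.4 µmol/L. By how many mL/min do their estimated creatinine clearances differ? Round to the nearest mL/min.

Patient 1: SCr = 286 / 88.4 = 3.235 mg/dL
Patient 1: CrCl = (140 − 33) × 106.6 / (72 × 3.235) × 0.85 = 11406.2 / 232.92 × 0.85 ≈ 41.6 mL/min
Patient 2: CrCl = (140 − 30) × 58 / (72 × 1.41) × 0.85 = 6380.0 / 101.52 × 0.85 ≈ 53.4 mL/min
|41.6 − 53.4| = 11.8 mL/min

12 mL/min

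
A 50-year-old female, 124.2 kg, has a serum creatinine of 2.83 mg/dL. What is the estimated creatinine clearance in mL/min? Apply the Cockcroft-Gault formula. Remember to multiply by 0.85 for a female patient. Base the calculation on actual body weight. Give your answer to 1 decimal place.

46.6 mL/min

CrCl = (140 − 50) × 124.2 / (72 × 2.83) × 0.85 = 11178.0 / 203.76 × 0.85 ≈ 46.6 mL/min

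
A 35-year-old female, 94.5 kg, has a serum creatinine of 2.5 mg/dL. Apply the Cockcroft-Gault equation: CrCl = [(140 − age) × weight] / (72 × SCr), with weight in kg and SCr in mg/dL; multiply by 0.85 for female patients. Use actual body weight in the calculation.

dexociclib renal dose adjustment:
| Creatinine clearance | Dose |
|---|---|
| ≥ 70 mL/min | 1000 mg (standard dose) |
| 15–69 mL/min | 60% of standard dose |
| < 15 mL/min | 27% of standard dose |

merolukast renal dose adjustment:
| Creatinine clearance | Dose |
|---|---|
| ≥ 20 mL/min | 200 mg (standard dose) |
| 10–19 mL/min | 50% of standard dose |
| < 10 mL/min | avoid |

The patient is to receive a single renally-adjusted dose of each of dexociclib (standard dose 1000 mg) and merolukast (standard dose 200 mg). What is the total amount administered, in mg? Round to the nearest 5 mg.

CrCl = (140 − 35) × 94.5 / (72 × 2.5) × 0.85 = 9922.5 / 180.00 × 0.85 ≈ 46.9 mL/min
CrCl ≈ 47 mL/min.
dexociclib: 15–69 mL/min → 60% of 1000 mg = 600 mg.
merolukast: ≥ 20 mL/min → 100% of 200 mg = 200 mg.
Total = 600 + 200 = 800 mg.

800 mg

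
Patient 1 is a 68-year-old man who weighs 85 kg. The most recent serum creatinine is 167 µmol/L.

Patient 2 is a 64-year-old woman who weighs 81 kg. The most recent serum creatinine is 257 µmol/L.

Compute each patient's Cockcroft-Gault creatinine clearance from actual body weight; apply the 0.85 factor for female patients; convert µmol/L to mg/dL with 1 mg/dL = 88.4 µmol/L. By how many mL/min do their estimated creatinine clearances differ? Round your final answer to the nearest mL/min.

Patient 1: SCr = 167 / 88.4 = 1.889 mg/dL
Patient 1: CrCl = (140 − 68) × 85 / (72 × 1.889) = 6120.0 / 136.01 ≈ 45.0 mL/min
Patient 2: SCr = 257 / 88.4 = 2.907 mg/dL
Patient 2: CrCl = (140 − 64) × 81 / (72 × 2.907) × 0.85 = 6156.0 / 209.30 × 0.85 ≈ 25.0 mL/min
|45.0 − 25.0| = 20.0 mL/min

20 mL/min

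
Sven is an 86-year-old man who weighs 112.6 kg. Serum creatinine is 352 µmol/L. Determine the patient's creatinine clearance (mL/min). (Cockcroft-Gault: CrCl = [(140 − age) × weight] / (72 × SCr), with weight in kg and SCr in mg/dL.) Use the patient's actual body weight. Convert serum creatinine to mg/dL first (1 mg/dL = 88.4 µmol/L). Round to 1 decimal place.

SCr = 352 / 88.4 = 3.982 mg/dL
CrCl = (140 − 86) × 112.6 / (72 × 3.982) = 6080.4 / 286.70 ≈ 21.2 mL/min

21.2 mL/min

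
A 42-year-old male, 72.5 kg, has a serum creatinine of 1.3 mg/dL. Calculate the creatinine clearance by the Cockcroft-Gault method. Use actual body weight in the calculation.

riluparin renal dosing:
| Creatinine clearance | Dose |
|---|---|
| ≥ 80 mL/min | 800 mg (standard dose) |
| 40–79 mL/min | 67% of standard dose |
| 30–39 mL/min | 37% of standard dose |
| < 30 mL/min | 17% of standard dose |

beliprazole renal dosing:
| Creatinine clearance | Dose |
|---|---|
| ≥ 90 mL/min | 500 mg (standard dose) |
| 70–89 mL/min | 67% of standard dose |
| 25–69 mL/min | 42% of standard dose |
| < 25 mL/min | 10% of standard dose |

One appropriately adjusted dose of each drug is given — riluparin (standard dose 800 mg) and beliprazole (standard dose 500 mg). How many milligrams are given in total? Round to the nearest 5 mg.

CrCl = (140 − 42) × 72.5 / (72 × 1.3) = 7105.0 / 93.60 ≈ 75.9 mL/min
CrCl ≈ 76 mL/min.
riluparin: 40–79 mL/min → 67% of 800 mg = 536 mg.
beliprazole: 70–89 mL/min → 67% of 500 mg = 335 mg.
Total = 536 + 335 = 871 mg.

870 mg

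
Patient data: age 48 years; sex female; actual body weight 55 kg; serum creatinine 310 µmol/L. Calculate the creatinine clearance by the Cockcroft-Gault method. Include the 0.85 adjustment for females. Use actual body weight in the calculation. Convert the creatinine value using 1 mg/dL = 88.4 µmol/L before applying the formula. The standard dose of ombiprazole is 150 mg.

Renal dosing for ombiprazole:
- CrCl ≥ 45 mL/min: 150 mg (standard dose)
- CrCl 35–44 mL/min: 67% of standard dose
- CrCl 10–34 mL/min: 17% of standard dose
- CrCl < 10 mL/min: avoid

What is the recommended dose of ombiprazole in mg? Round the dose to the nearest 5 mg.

SCr = 310 / 88.4 = 3.507 mg/dL
CrCl = (140 − 48) × 55 / (72 × 3.507) × 0.85 = 5060.0 / 252.50 × 0.85 ≈ 17.0 mL/min
CrCl ≈ 17 mL/min → bracket 10–34 mL/min.
17% of 150 mg = 25.5 mg → 25 mg

25 mg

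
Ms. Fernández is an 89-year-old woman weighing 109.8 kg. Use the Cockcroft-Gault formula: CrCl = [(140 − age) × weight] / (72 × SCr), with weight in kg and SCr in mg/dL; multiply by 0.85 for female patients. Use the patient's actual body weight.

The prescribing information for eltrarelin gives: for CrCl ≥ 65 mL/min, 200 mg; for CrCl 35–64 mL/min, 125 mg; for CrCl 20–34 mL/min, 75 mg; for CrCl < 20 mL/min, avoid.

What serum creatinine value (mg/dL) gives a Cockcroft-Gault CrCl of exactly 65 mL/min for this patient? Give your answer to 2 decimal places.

Standard dose requires CrCl ≥ 65 mL/min.
Set (140 − 89) × 109.8 × 0.85 / (72 × SCr) = 65
SCr = (140 − 89) × 109.8 × 0.85 / (72 × 65) = 1.017 mg/dL

1.02 mg/dL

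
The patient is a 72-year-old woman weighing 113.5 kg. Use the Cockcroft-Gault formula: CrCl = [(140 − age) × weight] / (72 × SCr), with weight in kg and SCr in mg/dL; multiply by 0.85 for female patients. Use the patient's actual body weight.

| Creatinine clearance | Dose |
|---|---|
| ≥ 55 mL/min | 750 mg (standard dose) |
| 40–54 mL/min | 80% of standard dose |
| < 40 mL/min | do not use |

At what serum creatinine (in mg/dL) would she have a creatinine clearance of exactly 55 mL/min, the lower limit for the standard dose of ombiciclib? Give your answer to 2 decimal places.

Standard dose requires CrCl ≥ 55 mL/min.
Set (140 − 72) × 113.5 × 0.85 / (72 × SCr) = 55
SCr = (140 − 72) × 113.5 × 0.85 / (72 × 55) = 1.657 mg/dL

1.66 mg/dL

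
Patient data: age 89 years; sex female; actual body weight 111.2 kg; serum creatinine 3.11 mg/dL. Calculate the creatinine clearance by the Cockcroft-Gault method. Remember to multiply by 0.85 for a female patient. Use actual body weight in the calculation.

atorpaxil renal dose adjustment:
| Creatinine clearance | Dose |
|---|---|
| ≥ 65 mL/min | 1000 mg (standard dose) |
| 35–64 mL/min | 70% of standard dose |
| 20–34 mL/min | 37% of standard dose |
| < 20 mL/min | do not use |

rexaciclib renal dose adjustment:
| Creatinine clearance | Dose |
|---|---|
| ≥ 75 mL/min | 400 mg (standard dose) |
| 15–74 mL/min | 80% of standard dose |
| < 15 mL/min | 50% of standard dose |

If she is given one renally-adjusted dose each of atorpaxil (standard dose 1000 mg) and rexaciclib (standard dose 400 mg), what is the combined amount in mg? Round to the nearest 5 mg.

CrCl = (140 − 89) × 111.2 / (72 × 3.11) × 0.85 = 5671.2 / 223.92 × 0.85 ≈ 21.5 mL/min
CrCl ≈ 22 mL/min.
atorpaxil: 20–34 mL/min → 37% of 1000 mg = 370 mg.
rexaciclib: 15–74 mL/min → 80% of 400 mg = 320 mg.
Total = 370 + 320 = 690 mg.

690 mg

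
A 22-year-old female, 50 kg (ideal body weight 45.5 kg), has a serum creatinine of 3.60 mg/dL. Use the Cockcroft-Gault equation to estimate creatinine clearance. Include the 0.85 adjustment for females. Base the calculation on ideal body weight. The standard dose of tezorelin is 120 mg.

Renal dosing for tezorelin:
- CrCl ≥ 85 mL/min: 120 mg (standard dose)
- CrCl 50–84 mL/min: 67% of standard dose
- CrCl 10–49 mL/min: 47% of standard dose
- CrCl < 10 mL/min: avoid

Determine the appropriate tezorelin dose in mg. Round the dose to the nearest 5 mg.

CrCl = (140 − 22) × 45.5 / (72 × 3.6) × 0.85 = 5369.0 / 259.20 × 0.85 ≈ 17.6 mL/min
CrCl ≈ 18 mL/min → bracket 10–49 mL/min.
47% of 120 mg = 56.4 mg → 55 mg

55 mg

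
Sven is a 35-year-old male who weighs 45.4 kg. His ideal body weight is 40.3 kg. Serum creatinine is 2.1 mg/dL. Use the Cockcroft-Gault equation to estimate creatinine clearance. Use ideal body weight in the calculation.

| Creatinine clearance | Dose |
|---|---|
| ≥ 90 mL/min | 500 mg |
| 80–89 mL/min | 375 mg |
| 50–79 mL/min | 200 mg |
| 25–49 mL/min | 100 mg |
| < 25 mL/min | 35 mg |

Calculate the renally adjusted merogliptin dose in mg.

100 mg

CrCl = (140 − 35) × 40.3 / (72 × 2.1) = 4231.5 / 151.20 ≈ 28.0 mL/min
CrCl ≈ 28 mL/min → bracket 25–49 mL/min.
Dose for this bracket: 100 mg.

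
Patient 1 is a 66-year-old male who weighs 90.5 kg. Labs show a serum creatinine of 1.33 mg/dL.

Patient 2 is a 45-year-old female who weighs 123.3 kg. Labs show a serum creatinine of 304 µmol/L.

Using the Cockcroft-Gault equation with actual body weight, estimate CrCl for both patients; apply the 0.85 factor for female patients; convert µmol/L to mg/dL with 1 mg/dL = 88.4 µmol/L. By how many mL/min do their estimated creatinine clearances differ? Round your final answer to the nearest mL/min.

30 mL/min

Patient 1: CrCl = (140 − 66) × 90.5 / (72 × 1.33) = 6697.0 / 95.76 ≈ 69.9 mL/min
Patient 2: SCr = 304 / 88.4 = 3.439 mg/dL
Patient 2: CrCl = (140 − 45) × 123.3 / (72 × 3.439) × 0.85 = 11713.5 / 247.61 × 0.85 ≈ 40.2 mL/min
|69.9 − 40.2| = 29.7 mL/min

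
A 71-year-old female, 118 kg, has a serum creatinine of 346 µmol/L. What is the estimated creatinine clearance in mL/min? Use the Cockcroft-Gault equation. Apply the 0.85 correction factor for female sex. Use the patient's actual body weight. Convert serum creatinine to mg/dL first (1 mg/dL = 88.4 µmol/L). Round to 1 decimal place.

24.6 mL/min

SCr = 346 / 88.4 = 3.914 mg/dL
CrCl = (140 − 71) × 118 / (72 × 3.914) × 0.85 = 8142.0 / 281.81 × 0.85 ≈ 24.6 mL/min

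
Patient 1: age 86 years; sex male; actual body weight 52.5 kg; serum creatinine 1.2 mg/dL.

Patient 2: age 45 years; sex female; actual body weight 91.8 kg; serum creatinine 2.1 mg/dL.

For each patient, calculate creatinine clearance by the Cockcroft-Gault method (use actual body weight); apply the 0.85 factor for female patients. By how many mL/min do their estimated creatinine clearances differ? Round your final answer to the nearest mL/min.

16 mL/min

Patient 1: CrCl = (140 − 86) × 52.5 / (72 × 1.2) = 2835.0 / 86.40 ≈ 32.8 mL/min
Patient 2: CrCl = (140 − 45) × 91.8 / (72 × 2.1) × 0.85 = 8721.0 / 151.20 × 0.85 ≈ 49.0 mL/min
|32.8 − 49.0| = 16.2 mL/min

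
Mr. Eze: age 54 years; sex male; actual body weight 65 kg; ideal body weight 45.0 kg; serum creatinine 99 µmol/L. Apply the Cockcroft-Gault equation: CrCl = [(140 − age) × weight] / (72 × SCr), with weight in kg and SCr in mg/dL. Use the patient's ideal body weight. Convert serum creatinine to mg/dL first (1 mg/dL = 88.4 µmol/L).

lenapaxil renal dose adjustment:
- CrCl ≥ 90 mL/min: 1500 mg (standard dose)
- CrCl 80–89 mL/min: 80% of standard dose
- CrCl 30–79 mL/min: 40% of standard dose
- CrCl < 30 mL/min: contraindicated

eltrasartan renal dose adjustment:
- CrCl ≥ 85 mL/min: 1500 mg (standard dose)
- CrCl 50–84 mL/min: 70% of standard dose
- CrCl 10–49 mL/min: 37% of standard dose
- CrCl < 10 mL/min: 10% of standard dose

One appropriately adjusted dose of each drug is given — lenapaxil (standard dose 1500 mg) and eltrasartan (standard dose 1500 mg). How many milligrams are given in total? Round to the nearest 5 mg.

SCr = 99 / 88.4 = 1.12 mg/dL
CrCl = (140 − 54) × 45 / (72 × 1.12) = 3870.0 / 80.64 ≈ 48.0 mL/min
CrCl ≈ 48 mL/min.
lenapaxil: 30–79 mL/min → 40% of 1500 mg = 600 mg.
eltrasartan: 10–49 mL/min → 37% of 1500 mg = 555 mg.
Total = 600 + 555 = 1155 mg.

1155 mg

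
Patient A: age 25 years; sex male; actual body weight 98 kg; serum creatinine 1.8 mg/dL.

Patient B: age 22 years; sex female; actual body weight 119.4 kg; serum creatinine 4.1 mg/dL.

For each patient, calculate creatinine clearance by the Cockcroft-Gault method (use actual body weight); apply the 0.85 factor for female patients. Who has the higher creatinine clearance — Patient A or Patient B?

Patient A: CrCl = (140 − 25) × 98 / (72 × 1.8) = 11270.0 / 129.60 ≈ 87.0 mL/min
Patient B: CrCl = (140 − 22) × 119.4 / (72 × 4.1) × 0.85 = 14089.2 / 295.20 × 0.85 ≈ 40.6 mL/min
87.0 vs 40.6 mL/min → Patient A is higher.

Patient A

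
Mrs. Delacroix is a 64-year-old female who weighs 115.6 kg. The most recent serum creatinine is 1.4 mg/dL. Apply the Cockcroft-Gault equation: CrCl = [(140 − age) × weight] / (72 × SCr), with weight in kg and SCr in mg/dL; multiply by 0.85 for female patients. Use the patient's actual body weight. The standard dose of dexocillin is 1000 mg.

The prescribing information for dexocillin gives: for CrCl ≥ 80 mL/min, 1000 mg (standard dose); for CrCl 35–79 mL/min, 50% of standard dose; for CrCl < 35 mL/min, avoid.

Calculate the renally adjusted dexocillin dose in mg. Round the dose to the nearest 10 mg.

500 mg

CrCl = (140 − 64) × 115.6 / (72 × 1.4) × 0.85 = 8785.6 / 100.80 × 0.85 ≈ 74.1 mL/min
CrCl ≈ 74 mL/min → bracket 35–79 mL/min.
50% of 1000 mg = 500 mg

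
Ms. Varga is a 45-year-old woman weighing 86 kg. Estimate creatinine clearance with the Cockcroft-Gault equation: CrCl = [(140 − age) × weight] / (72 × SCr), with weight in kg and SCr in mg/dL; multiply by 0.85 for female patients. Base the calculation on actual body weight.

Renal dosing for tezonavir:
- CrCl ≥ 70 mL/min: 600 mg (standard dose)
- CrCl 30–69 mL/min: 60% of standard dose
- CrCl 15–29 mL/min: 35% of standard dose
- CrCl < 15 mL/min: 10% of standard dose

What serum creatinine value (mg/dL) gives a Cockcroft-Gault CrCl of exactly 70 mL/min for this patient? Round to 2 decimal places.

Standard dose requires CrCl ≥ 70 mL/min.
Set (140 − 45) × 86 × 0.85 / (72 × SCr) = 70
SCr = (140 − 45) × 86 × 0.85 / (72 × 70) = 1.378 mg/dL

1.38 mg/dL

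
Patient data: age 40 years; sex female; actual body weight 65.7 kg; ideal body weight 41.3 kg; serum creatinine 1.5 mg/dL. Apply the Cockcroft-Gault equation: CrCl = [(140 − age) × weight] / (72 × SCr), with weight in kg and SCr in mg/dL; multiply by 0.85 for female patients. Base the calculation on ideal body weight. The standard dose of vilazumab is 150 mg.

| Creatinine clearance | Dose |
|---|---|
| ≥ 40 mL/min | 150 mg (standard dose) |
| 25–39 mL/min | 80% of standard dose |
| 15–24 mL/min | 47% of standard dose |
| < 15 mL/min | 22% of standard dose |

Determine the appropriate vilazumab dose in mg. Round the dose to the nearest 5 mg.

120 mg

CrCl = (140 − 40) × 41.3 / (72 × 1.5) × 0.85 = 4130.0 / 108.00 × 0.85 ≈ 32.5 mL/min
CrCl ≈ 33 mL/min → bracket 25–39 mL/min.
80% of 150 mg = 120 mg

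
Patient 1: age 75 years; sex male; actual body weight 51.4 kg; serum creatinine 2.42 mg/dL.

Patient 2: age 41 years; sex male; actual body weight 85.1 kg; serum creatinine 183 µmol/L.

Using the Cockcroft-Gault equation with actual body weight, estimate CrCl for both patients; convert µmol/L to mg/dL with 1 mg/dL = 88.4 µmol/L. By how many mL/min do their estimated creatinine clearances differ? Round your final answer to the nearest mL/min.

37 mL/min

Patient 1: CrCl = (140 − 75) × 51.4 / (72 × 2.42) = 3341.0 / 174.24 ≈ 19.2 mL/min
Patient 2: SCr = 183 / 88.4 = 2.07 mg/dL
Patient 2: CrCl = (140 − 41) × 85.1 / (72 × 2.07) = 8424.9 / 149.04 ≈ 56.5 mL/min
|19.2 − 56.5| = 37.3 mL/min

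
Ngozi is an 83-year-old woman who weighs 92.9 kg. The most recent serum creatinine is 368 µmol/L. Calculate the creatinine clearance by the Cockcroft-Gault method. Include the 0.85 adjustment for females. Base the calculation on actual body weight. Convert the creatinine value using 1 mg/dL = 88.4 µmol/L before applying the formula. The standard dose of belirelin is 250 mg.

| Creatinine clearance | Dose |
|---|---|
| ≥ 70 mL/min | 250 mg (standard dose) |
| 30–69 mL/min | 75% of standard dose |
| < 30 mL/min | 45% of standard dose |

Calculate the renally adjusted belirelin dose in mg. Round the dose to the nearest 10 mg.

SCr = 368 / 88.4 = 4.163 mg/dL
CrCl = (140 − 83) × 92.9 / (72 × 4.163) × 0.85 = 5295.3 / 299.74 × 0.85 ≈ 15.0 mL/min
CrCl ≈ 15 mL/min → bracket < 30 mL/min.
45% of 250 mg = 112.5 mg → 110 mg

110 mg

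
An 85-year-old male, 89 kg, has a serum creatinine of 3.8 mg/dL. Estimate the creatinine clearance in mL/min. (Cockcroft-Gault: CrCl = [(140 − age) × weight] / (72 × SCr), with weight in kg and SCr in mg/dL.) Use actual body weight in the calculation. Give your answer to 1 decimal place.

17.9 mL/min

CrCl = (140 − 85) × 89 / (72 × 3.8) = 4895.0 / 273.60 ≈ 17.9 mL/min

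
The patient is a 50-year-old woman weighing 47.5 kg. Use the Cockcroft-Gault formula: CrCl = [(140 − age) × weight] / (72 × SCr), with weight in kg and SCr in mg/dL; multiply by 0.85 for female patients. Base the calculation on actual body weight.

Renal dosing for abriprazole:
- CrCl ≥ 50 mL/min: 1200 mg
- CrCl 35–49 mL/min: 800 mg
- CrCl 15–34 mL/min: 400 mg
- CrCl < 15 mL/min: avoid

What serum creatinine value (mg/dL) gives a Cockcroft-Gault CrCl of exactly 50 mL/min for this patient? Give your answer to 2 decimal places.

1.01 mg/dL

Standard dose requires CrCl ≥ 50 mL/min.
Set (140 − 50) × 47.5 × 0.85 / (72 × SCr) = 50
SCr = (140 − 50) × 47.5 × 0.85 / (72 × 50) = 1.009 mg/dL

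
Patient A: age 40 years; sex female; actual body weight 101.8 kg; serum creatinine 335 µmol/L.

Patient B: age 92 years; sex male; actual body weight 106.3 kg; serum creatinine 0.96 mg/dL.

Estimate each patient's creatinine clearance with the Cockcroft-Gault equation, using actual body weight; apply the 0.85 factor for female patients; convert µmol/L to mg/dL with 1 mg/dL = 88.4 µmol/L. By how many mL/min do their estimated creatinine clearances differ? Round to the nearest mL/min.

42 mL/min

Patient A: SCr = 335 / 88.4 = 3.79 mg/dL
Patient A: CrCl = (140 − 40) × 101.8 / (72 × 3.79) × 0.85 = 10180.0 / 272.88 × 0.85 ≈ 31.7 mL/min
Patient B: CrCl = (140 − 92) × 106.3 / (72 × 0.96) = 5102.4 / 69.12 ≈ 73.8 mL/min
|31.7 − 73.8| = 42.1 mL/min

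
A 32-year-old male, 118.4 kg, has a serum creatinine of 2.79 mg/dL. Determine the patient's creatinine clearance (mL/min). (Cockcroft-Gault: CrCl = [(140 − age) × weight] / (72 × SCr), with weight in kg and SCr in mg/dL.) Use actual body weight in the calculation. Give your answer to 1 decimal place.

63.7 mL/min

CrCl = (140 − 32) × 118.4 / (72 × 2.79) = 12787.2 / 200.88 ≈ 63.7 mL/min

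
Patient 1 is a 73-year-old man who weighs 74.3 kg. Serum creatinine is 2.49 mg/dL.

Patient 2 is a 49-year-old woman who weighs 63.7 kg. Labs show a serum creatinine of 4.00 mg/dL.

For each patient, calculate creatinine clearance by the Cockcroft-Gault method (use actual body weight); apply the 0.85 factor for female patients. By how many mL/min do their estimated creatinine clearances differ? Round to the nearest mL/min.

Patient 1: CrCl = (140 − 73) × 74.3 / (72 × 2.49) = 4978.1 / 179.28 ≈ 27.8 mL/min
Patient 2: CrCl = (140 − 49) × 63.7 / (72 × 4) × 0.85 = 5796.7 / 288.00 × 0.85 ≈ 17.1 mL/min
|27.8 − 17.1| = 10.7 mL/min

11 mL/min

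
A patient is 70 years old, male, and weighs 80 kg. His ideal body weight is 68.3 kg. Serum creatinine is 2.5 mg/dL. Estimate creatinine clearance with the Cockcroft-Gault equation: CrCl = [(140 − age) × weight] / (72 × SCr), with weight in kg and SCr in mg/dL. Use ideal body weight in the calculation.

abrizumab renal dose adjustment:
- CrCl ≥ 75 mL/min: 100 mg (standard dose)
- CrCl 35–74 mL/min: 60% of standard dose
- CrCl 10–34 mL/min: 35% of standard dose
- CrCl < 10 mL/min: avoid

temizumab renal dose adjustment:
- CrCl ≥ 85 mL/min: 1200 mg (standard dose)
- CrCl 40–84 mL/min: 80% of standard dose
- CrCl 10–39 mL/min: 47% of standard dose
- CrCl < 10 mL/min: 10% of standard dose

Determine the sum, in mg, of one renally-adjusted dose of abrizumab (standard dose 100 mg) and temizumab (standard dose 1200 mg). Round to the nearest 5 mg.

CrCl = (140 − 70) × 68.3 / (72 × 2.5) = 4781.0 / 180.00 ≈ 26.6 mL/min
CrCl ≈ 27 mL/min.
abrizumab: 10–34 mL/min → 35% of 100 mg = 35 mg.
temizumab: 10–39 mL/min → 47% of 1200 mg = 564 mg.
Total = 35 + 564 = 599 mg.

600 mg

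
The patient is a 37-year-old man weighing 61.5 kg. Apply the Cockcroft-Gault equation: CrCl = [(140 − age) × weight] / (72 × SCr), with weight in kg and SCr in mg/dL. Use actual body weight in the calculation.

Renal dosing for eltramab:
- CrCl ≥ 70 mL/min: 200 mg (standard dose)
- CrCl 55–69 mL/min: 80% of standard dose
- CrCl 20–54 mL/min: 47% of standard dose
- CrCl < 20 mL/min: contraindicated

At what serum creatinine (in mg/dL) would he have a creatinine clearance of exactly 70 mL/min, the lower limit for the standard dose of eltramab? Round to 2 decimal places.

Standard dose requires CrCl ≥ 70 mL/min.
Set (140 − 37) × 61.5 / (72 × SCr) = 70
SCr = (140 − 37) × 61.5 / (72 × 70) = 1.257 mg/dL

1.26 mg/dL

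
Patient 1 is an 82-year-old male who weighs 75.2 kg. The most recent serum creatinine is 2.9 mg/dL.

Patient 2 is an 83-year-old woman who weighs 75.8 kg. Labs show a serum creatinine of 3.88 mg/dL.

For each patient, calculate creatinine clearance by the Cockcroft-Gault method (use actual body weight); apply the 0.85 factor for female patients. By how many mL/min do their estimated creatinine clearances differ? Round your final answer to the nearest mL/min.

8 mL/min

Patient 1: CrCl = (140 − 82) × 75.2 / (72 × 2.9) = 4361.6 / 208.80 ≈ 20.9 mL/min
Patient 2: CrCl = (140 − 83) × 75.8 / (72 × 3.88) × 0.85 = 4320.6 / 279.36 × 0.85 ≈ 13.1 mL/min
|20.9 − 13.1| = 7.8 mL/min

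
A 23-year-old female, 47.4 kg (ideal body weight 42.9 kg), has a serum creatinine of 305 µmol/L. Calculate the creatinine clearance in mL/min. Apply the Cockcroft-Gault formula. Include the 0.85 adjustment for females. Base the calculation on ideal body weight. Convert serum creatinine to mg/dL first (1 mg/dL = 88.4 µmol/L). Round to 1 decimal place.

SCr = 305 / 88.4 = 3.45 mg/dL
CrCl = (140 − 23) × 42.9 / (72 × 3.45) × 0.85 = 5019.3 / 248.40 × 0.85 ≈ 17.2 mL/min

17.2 mL/min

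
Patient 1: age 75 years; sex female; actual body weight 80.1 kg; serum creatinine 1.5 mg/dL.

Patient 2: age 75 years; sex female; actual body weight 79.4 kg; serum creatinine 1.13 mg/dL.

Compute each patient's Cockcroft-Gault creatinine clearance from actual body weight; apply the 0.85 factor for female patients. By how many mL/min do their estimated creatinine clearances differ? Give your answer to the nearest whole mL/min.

13 mL/min

Patient 1: CrCl = (140 − 75) × 80.1 / (72 × 1.5) × 0.85 = 5206.5 / 108.00 × 0.85 ≈ 41.0 mL/min
Patient 2: CrCl = (140 − 75) × 79.4 / (72 × 1.13) × 0.85 = 5161.0 / 81.36 × 0.85 ≈ 53.9 mL/min
|41.0 − 53.9| = 12.9 mL/min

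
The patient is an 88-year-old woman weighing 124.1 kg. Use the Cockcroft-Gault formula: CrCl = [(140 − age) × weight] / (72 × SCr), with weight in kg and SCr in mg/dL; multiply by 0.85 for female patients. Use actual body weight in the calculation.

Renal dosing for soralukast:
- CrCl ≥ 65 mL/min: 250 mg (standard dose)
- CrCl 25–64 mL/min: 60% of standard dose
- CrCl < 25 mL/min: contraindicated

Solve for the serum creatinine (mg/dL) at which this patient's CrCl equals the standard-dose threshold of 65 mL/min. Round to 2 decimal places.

1.17 mg/dL

Standard dose requires CrCl ≥ 65 mL/min.
Set (140 − 88) × 124.1 × 0.85 / (72 × SCr) = 65
SCr = (140 − 88) × 124.1 × 0.85 / (72 × 65) = 1.172 mg/dL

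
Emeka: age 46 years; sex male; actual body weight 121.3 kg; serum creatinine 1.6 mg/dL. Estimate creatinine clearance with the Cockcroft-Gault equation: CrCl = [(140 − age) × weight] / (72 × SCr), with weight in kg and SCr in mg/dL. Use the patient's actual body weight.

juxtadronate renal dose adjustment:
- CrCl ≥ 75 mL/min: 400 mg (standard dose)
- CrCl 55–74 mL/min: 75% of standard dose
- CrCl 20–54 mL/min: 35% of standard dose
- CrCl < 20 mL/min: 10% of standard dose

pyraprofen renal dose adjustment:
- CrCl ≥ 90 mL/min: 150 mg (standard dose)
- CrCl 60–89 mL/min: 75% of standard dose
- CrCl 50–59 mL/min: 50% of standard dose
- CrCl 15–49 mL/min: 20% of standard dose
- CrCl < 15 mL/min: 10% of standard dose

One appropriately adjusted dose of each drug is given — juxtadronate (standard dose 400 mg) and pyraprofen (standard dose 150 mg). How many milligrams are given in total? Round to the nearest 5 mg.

550 mg

CrCl = (140 − 46) × 121.3 / (72 × 1.6) = 11402.2 / 115.20 ≈ 99.0 mL/min
CrCl ≈ 99 mL/min.
juxtadronate: ≥ 75 mL/min → 100% of 400 mg = 400 mg.
pyraprofen: ≥ 90 mL/min → 100% of 150 mg = 150 mg.
Total = 400 + 150 = 550 mg.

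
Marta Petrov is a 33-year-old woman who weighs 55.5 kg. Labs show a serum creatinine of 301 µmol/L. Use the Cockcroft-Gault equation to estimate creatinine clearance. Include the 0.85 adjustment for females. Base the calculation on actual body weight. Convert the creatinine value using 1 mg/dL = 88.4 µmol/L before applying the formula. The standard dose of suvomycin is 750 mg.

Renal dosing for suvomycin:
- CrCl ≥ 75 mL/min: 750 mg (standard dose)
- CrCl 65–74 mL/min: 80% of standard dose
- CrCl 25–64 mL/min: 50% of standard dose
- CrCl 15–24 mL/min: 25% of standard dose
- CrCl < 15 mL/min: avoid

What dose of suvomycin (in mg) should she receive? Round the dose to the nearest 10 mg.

190 mg

SCr = 301 / 88.4 = 3.405 mg/dL
CrCl = (140 − 33) × 55.5 / (72 × 3.405) × 0.85 = 5938.5 / 245.16 × 0.85 ≈ 20.6 mL/min
CrCl ≈ 21 mL/min → bracket 15–24 mL/min.
25% of 750 mg = 187.5 mg → 190 mg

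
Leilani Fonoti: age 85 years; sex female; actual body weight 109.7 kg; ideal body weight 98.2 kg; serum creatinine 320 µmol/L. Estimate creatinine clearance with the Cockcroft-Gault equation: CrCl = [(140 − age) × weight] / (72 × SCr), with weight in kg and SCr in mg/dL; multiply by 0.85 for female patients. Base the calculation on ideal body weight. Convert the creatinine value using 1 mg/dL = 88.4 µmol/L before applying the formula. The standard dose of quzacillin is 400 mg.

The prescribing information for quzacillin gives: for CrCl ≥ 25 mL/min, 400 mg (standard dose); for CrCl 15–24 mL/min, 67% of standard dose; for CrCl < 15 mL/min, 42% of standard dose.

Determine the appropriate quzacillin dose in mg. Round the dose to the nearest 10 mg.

270 mg

SCr = 320 / 88.4 = 3.62 mg/dL
CrCl = (140 − 85) × 98.2 / (72 × 3.62) × 0.85 = 5401.0 / 260.64 × 0.85 ≈ 17.6 mL/min
CrCl ≈ 18 mL/min → bracket 15–24 mL/min.
67% of 400 mg = 268 mg → 270 mg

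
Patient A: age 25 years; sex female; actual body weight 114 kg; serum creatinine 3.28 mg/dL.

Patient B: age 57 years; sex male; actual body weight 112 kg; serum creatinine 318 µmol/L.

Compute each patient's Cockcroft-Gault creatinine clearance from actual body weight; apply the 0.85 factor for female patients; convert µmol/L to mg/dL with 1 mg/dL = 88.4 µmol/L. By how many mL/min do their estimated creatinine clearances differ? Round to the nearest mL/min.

11 mL/min

Patient A: CrCl = (140 − 25) × 114 / (72 × 3.28) × 0.85 = 13110.0 / 236.16 × 0.85 ≈ 47.2 mL/min
Patient B: SCr = 318 / 88.4 = 3.597 mg/dL
Patient B: CrCl = (140 − 57) × 112 / (72 × 3.597) = 9296.0 / 258.98 ≈ 35.9 mL/min
|47.2 − 35.9| = 11.3 mL/min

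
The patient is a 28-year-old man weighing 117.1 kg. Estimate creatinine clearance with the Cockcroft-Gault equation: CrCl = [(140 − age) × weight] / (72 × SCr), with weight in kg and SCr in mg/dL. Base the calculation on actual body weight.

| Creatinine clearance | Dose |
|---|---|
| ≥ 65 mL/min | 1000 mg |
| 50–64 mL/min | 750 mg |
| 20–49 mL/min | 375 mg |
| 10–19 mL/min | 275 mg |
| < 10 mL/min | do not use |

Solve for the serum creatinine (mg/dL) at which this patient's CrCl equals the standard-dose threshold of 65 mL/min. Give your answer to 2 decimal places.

2.80 mg/dL

Standard dose requires CrCl ≥ 65 mL/min.
Set (140 − 28) × 117.1 / (72 × SCr) = 65
SCr = (140 − 28) × 117.1 / (72 × 65) = 2.802 mg/dL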